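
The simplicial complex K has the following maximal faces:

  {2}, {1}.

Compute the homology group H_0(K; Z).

H_0 = Z^2.

Order the vertices as 1 < 2. Listing each simplex with vertices in this order, K has dimension 0 with simplices:

  0-simplices (2): [1], [2]

giving chain groups C_0 ≅ Z^2.

From H_k ≅ ker(∂_k) / im(∂_{k+1}) we obtain:

  H_0: rank C_0 − rank ∂_1 = 2 − 0 = 2, and there is no ∂_1, so H_0 ≅ Z^2.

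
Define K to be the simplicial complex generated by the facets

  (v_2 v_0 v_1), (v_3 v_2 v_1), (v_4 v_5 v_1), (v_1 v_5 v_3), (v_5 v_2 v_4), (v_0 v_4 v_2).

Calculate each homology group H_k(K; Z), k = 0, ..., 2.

K has 6 vertices, 12 edges, 6 triangles.
rank ∂_0 = 0, rank ∂_1 = 5 ⇒ b_0 = 6 − 0 − 5 = 1; all invariant factors of ∂_1 are 1 so no torsion. So H_0 = Z.
rank ∂_1 = 5, rank ∂_2 = 6 ⇒ b_1 = 12 − 5 − 6 = 1; all invariant factors of ∂_2 are 1 so no torsion. So H_1 = Z.
rank ∂_2 = 6, rank ∂_3 = 0 ⇒ b_2 = 6 − 6 − 0 = 0. So H_2 = 0.

H_0 ≅ Z,  H_1 ≅ Z,  H_2 = 0.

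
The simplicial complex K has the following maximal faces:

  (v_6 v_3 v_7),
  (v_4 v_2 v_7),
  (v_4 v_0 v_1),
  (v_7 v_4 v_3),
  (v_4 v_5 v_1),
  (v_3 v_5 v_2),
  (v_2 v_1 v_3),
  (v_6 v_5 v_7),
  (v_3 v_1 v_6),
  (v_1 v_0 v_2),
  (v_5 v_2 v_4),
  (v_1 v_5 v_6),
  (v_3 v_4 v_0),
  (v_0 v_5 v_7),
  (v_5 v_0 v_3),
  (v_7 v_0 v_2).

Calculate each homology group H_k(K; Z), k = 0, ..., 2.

H_0 = Z,  H_1 = Z^2,  H_2 = Z.

K has 8 vertices, 24 edges, 16 triangles.
rank ∂_0 = 0, rank ∂_1 = 7 ⇒ b_0 = 8 − 0 − 7 = 1; all invariant factors of ∂_1 are 1 so no torsion. So H_0 = Z.
rank ∂_1 = 7, rank ∂_2 = 15 ⇒ b_1 = 24 − 7 − 15 = 2; all invariant factors of ∂_2 are 1 so no torsion. So H_1 = Z^2.
rank ∂_2 = 15, rank ∂_3 = 0 ⇒ b_2 = 16 − 15 − 0 = 1. So H_2 = Z.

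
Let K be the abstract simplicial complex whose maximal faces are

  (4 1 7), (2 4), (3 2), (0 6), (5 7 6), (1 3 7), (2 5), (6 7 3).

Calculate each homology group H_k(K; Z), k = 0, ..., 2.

H_0 = Z,  H_1 = Z^2,  H_2 = 0.

Take the total order 0 < 1 < 2 < 3 < 4 < 5 < 6 < 7 on the vertex set. Then K (dimension 2) consists of the simplices:

  0-simplices (8): [0], [1], [2], [3], [4], [5], [6], [7]
  1-simplices (13): [0,6], [1,3], [1,4], [1,7], [2,3], [2,4], [2,5], [3,6], [3,7], [4,7], [5,6], [5,7], [6,7]
  2-simplices (4): [1,3,7], [1,4,7], [3,6,7], [5,6,7]

giving chain groups C_0 ≅ Z^8, C_1 ≅ Z^13, C_2 ≅ Z^4.

The boundary map ∂_1: C_1 → C_0 maps an edge to its endpoints' difference, ∂[p,q] = q − p. For instance
  ∂[1,7] = [7] − [1].
This gives a 8×13 integer matrix of rank 7; reducing to Smith normal form yields diagonal entries (1,1,1,1,1,1,1).

The boundary map ∂_2: C_2 → C_1 acts by ∂[p,q,r] = [q,r] − [p,r] + [p,q]. For instance
  ∂[3,6,7] = [6,7] − [3,7] + [3,6],
  ∂[1,4,7] = [4,7] − [1,7] + [1,4].
As a 13×4 matrix over Z this has rank 4, with invariant factors (1,1,1,1).

Computing H_k = (kernel of ∂_k) / (image of ∂_{k+1}):

  H_0: rank C_0 − rank ∂_1 = 8 − 7 = 1, and the invariant factors of ∂_1 are all 1, so H_0 = Z.
  H_1: rank ker ∂_1 − rank ∂_2 = (13 − 7) − 4 = 2, and the invariant factors of ∂_2 are all 1, so H_1 = Z^2.
  H_2: rank ker ∂_2 − rank ∂_3 = (4 − 4) − 0 = 0, and there is no ∂_3, so H_2 = 0.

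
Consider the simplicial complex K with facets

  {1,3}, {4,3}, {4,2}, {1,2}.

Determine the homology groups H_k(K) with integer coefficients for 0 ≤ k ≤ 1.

H_0 ≅ Z,  H_1 ≅ Z.

K has 4 vertices, 4 edges.
rank ∂_0 = 0, rank ∂_1 = 3 ⇒ b_0 = 4 − 0 − 3 = 1; all invariant factors of ∂_1 are 1 so no torsion. So H_0 = Z.
rank ∂_1 = 3, rank ∂_2 = 0 ⇒ b_1 = 4 − 3 − 0 = 1. So H_1 = Z.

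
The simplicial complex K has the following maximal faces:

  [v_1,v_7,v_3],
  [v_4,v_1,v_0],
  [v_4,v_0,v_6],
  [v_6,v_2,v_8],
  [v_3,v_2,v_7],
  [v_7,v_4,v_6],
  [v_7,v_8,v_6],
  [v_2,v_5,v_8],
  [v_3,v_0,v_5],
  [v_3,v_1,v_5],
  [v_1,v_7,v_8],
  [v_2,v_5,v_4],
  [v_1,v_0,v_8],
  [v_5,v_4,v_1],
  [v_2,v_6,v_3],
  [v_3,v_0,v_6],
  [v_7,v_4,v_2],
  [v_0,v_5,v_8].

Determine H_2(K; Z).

H_2 ≅ 0.

Order the vertices as v_0 < v_1 < v_2 < v_3 < v_4 < v_5 < v_6 < v_7 < v_8. Listing each simplex with vertices in this order, K has dimension 2 with simplices:

  0-simplices (9): [v_0], [v_1], [v_2], [v_3], [v_4], [v_5], [v_6], [v_7], [v_8]
  1-simplices (27): (27 of them)
  2-simplices (18): (18 of them)

giving chain groups C_0 ≅ Z^9, C_1 ≅ Z^27, C_2 ≅ Z^18.

The boundary map ∂_1: C_1 → C_0 is given by ∂[p,q] = [q] − [p]. For instance
  ∂[v_6,v_8] = [v_8] − [v_6].
The resulting 9×27 matrix has rank 8, and its Smith normal form has invariant factors (1,1,1,1,1,1,1,1).

Boundary ∂_2: C_2 → C_1 sends each 2-simplex [p,q,r] to [q,r] − [p,r] + [p,q]. For instance
  ∂[v_1,v_3,v_7] = [v_3,v_7] − [v_1,v_7] + [v_1,v_3],
  ∂[v_1,v_7,v_8] = [v_7,v_8] − [v_1,v_8] + [v_1,v_7].
As a 27×18 matrix over Z this has rank 18, with invariant factors (1,1,1,1,1,1,1,1,1,1,1,1,1,1,1,1,1,2).

Reading off H_k = ker ∂_k / im ∂_{k+1}:

  H_2: rank ker ∂_2 − rank ∂_3 = (18 − 18) − 0 = 0, and there is no ∂_3, so H_2 ≅ 0.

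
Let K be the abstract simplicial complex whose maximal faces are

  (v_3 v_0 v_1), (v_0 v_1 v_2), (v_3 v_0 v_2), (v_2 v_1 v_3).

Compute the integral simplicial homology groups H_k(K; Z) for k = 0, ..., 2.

We work with the vertex ordering v_0 < v_1 < v_2 < v_3. The simplices of K, each written with vertices in increasing order, are:

  0-simplices (4): [v_0], [v_1], [v_2], [v_3]
  1-simplices (6): [v_0,v_1], [v_0,v_2], [v_0,v_3], [v_1,v_2], [v_1,v_3], [v_2,v_3]
  2-simplices (4): [v_0,v_1,v_2], [v_0,v_1,v_3], [v_0,v_2,v_3], [v_1,v_2,v_3]

giving chain groups C_0 ≅ Z^4, C_1 ≅ Z^6, C_2 ≅ Z^4.

The boundary map ∂_1: C_1 → C_0 maps an edge to its endpoints' difference, ∂[p,q] = q − p. For instance
  ∂[v_0,v_1] = [v_1] − [v_0].
This gives a 4×6 integer matrix of rank 3; reducing to Smith normal form yields diagonal entries (1,1,1).

The boundary map ∂_2: C_2 → C_1 maps a triangle to the signed sum of its edges. For instance
  ∂[v_0,v_1,v_3] = [v_1,v_3] − [v_0,v_3] + [v_0,v_1],
  ∂[v_1,v_2,v_3] = [v_2,v_3] − [v_1,v_3] + [v_1,v_2].
This gives a 6×4 integer matrix of rank 3; reducing to Smith normal form yields diagonal entries (1,1,1).

Now H_k = ker ∂_k / im ∂_{k+1}, so:

  H_0: rank C_0 − rank ∂_1 = 4 − 3 = 1, and the invariant factors of ∂_1 are all 1, so H_0 ≅ Z.
  H_1: rank ker ∂_1 − rank ∂_2 = (6 − 3) − 3 = 0, and the invariant factors of ∂_2 are all 1, so H_1 ≅ 0.
  H_2: rank ker ∂_2 − rank ∂_3 = (4 − 3) − 0 = 1, and there is no ∂_3, so H_2 ≅ Z.

As a check, the Euler characteristic is 4 − 6 + 4 = 2, which agrees with 1 − 0 + 1 = 2.

H_0 = Z,  H_1 = 0,  H_2 = Z.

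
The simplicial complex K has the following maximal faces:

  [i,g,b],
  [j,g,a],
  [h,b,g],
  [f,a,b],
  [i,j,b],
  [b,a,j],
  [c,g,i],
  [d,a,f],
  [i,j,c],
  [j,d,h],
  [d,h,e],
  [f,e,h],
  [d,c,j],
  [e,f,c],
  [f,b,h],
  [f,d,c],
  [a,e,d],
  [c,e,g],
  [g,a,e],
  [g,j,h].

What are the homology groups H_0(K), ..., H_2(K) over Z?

Order the vertices as a < b < c < d < e < f < g < h < i < j. Listing each simplex with vertices in this order, K has dimension 2 with simplices:

  0-simplices (10): a, b, c, d, e, f, g, h, i, j
  1-simplices (30): ab, ad, ae, af, ag, aj, bf, bg, bh, bi, bj, cd, ce, cf, cg, ci, cj, de, df, dh, dj, ef, eg, eh, fh, gh, gi, gj, hj, ij
  2-simplices (20): abf, abj, ade, adf, aeg, agj, bfh, bgh, bgi, bij, cdf, cdj, cef, ceg, cgi, cij, deh, dhj, efh, ghj

so the chain groups are C_0 ≅ Z^10, C_1 ≅ Z^30, C_2 ≅ Z^20.

∂_1: C_1 → C_0 sends each edge [p,q] (with p < q) to q − p.
The 10×30 boundary matrix has rank 9 and Smith normal form diag(1,1,1,1,1,1,1,1,1).

The boundary map ∂_2: C_2 → C_1 acts by ∂[p,q,r] = [q,r] − [p,r] + [p,q]. For instance
  ∂dhj = hj − dj + dh,
  ∂efh = fh − eh + ef.
The resulting 30×20 matrix has rank 20, and its Smith normal form has invariant factors (1,1,1,1,1,1,1,1,1,1,1,1,1,1,1,1,1,1,1,2).

Now H_k = ker ∂_k / im ∂_{k+1}, so:

  H_0: rank C_0 − rank ∂_1 = 10 − 9 = 1, and the invariant factors of ∂_1 are all 1, so H_0 ≅ Z.
  H_1: rank ker ∂_1 − rank ∂_2 = (30 − 9) − 20 = 1, and ∂_2 has invariant factor 2 > 1, so H_1 ≅ Z ⊕ Z/2Z.
  H_2: rank ker ∂_2 − rank ∂_3 = (20 − 20) − 0 = 0, and there is no ∂_3, so H_2 ≅ 0.

(K is a triangulation of the Klein bottle.)

H_0 = Z,  H_1 = Z ⊕ Z/2Z,  H_2 = 0.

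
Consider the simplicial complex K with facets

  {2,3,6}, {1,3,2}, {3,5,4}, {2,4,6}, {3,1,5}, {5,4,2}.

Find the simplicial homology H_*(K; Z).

H_0 ≅ Z,  H_1 ≅ Z,  H_2 = 0.

K has 6 vertices, 12 edges, 6 triangles.
rank ∂_0 = 0, rank ∂_1 = 5 ⇒ b_0 = 6 − 0 − 5 = 1; all invariant factors of ∂_1 are 1 so no torsion. So H_0 = Z.
rank ∂_1 = 5, rank ∂_2 = 6 ⇒ b_1 = 12 − 5 − 6 = 1; all invariant factors of ∂_2 are 1 so no torsion. So H_1 = Z.
rank ∂_2 = 6, rank ∂_3 = 0 ⇒ b_2 = 6 − 6 − 0 = 0. So H_2 = 0.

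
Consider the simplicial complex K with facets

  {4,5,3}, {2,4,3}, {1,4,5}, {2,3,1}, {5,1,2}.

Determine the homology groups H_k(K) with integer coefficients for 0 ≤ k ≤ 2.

Fix the vertex order 1 < 2 < 3 < 4 < 5 and write every simplex with vertices in increasing order. Then dim K = 2 and the simplices of K are:

  0-simplices (5): [1], [2], [3], [4], [5]
  1-simplices (10): [1,2], [1,3], [1,4], [1,5], [2,3], [2,4], [2,5], [3,4], [3,5], [4,5]
  2-simplices (5): [1,2,3], [1,2,5], [1,4,5], [2,3,4], [3,4,5]

Hence C_0 ≅ Z^5, C_1 ≅ Z^10, C_2 ≅ Z^5.

Boundary ∂_1: C_1 → C_0 is given by ∂[p,q] = [q] − [p]. For instance
  ∂[2,4] = [4] − [2].
As a 5×10 matrix over Z this has rank 4, with invariant factors (1,1,1,1).

∂_2: C_2 → C_1 maps a triangle to the signed sum of its edges. For instance
  ∂[3,4,5] = [4,5] − [3,5] + [3,4],
  ∂[1,2,3] = [2,3] − [1,3] + [1,2].
The resulting 10×5 matrix has rank 5, and its Smith normal form has invariant factors (1,1,1,1,1).

Reading off H_k = ker ∂_k / im ∂_{k+1}:

  H_0: rank C_0 − rank ∂_1 = 5 − 4 = 1, and the invariant factors of ∂_1 are all 1, so H_0 ≅ Z.
  H_1: rank ker ∂_1 − rank ∂_2 = (10 − 4) − 5 = 1, and the invariant factors of ∂_2 are all 1, so H_1 ≅ Z.
  H_2: rank ker ∂_2 − rank ∂_3 = (5 − 5) − 0 = 0, and there is no ∂_3, so H_2 ≅ 0.

H_0 ≅ Z,  H_1 ≅ Z,  H_2 = 0.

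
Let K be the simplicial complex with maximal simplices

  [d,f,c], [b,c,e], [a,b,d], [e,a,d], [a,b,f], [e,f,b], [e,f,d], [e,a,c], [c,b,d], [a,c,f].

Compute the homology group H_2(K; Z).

Take the total order a < b < c < d < e < f on the vertex set. Then K (dimension 2) consists of the simplices:

  0-simplices (6): a, b, c, d, e, f
  1-simplices (15): ab, ac, ad, ae, af, bc, bd, be, bf, cd, ce, cf, de, df, ef
  2-simplices (10): abd, abf, ace, acf, ade, bcd, bce, bef, cdf, def

so the chain groups are C_0 ≅ Z^6, C_1 ≅ Z^15, C_2 ≅ Z^10.

The boundary map ∂_1: C_1 → C_0 is given by ∂[p,q] = [q] − [p].
The 6×15 boundary matrix has rank 5 and Smith normal form diag(1,1,1,1,1).

Boundary ∂_2: C_2 → C_1 sends each 2-simplex [p,q,r] to [q,r] − [p,r] + [p,q]. For instance
  ∂bef = ef − bf + be,
  ∂cdf = df − cf + cd.
As a 15×10 matrix over Z this has rank 10, with invariant factors (1,1,1,1,1,1,1,1,1,2).

Computing H_k = (kernel of ∂_k) / (image of ∂_{k+1}):

  H_2: rank ker ∂_2 − rank ∂_3 = (10 − 10) − 0 = 0, and there is no ∂_3, so H_2 ≅ 0.

H_2 = 0.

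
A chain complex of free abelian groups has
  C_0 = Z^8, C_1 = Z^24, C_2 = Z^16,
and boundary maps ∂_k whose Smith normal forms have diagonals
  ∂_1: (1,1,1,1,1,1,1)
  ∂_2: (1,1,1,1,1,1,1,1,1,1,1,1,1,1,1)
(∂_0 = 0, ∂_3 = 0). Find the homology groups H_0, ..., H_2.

H_0 ≅ Z,  H_1 ≅ Z^2,  H_2 ≅ Z.

H_0: b_0 = 8 − 0 − 7 = 1; torsion from ∂_1 factors > 1: none. So H_0 ≅ Z.
H_1: b_1 = 24 − 7 − 15 = 2; torsion from ∂_2 factors > 1: none. So H_1 ≅ Z^2.
H_2: b_2 = 16 − 15 − 0 = 1; torsion from ∂_3 factors > 1: none. So H_2 ≅ Z.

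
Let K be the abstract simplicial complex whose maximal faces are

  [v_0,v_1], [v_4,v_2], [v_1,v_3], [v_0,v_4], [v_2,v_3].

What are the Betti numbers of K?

Order the vertices as v_0 < v_1 < v_2 < v_3 < v_4. Listing each simplex with vertices in this order, K has dimension 1 with simplices:

  0-simplices (5): [v_0], [v_1], [v_2], [v_3], [v_4]
  1-simplices (5): [v_0,v_1], [v_0,v_4], [v_1,v_3], [v_2,v_3], [v_2,v_4]

giving chain groups C_0 ≅ Z^5, C_1 ≅ Z^5.

∂_1: C_1 → C_0 sends each edge [p,q] (with p < q) to q − p. For instance
  ∂[v_0,v_4] = [v_4] − [v_0].
This gives a 5×5 integer matrix of rank 4; reducing to Smith normal form yields diagonal entries (1,1,1,1).

Computing H_k = (kernel of ∂_k) / (image of ∂_{k+1}):

  H_0: rank C_0 − rank ∂_1 = 5 − 4 = 1, and the invariant factors of ∂_1 are all 1, so H_0 ≅ Z.
  H_1: rank ker ∂_1 − rank ∂_2 = (5 − 4) − 0 = 1, and there is no ∂_2, so H_1 ≅ Z.

Hence the Betti numbers are b_0 = 1, b_1 = 1.

b_0 = 1, b_1 = 1.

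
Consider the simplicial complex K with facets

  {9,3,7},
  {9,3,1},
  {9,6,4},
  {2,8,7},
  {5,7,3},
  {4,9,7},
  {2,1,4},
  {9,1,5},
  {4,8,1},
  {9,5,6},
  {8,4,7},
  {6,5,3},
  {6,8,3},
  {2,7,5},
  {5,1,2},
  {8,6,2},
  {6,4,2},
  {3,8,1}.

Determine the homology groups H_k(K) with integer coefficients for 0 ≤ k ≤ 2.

K has 9 vertices, 27 edges, 18 triangles.
rank ∂_0 = 0, rank ∂_1 = 8 ⇒ b_0 = 9 − 0 − 8 = 1; all invariant factors of ∂_1 are 1 so no torsion. So H_0 = Z.
rank ∂_1 = 8, rank ∂_2 = 18 ⇒ b_1 = 27 − 8 − 18 = 1; ∂_2 has invariant factor(s) [2] giving torsion. So H_1 = Z ⊕ Z/2Z.
rank ∂_2 = 18, rank ∂_3 = 0 ⇒ b_2 = 18 − 18 − 0 = 0. So H_2 = 0.

H_0 = Z,  H_1 = Z ⊕ Z/2Z,  H_2 = 0.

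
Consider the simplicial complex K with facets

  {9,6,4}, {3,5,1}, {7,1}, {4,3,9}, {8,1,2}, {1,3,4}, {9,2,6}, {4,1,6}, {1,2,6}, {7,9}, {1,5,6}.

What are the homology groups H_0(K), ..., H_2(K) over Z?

H_0 ≅ Z,  H_1 ≅ Z,  H_2 = 0.

Take the total order 1 < 2 < 3 < 4 < 5 < 6 < 7 < 8 < 9 on the vertex set. Then K (dimension 2) consists of the simplices:

  0-simplices (9): [1], [2], [3], [4], [5], [6], [7], [8], [9]
  1-simplices (18): [1,2], [1,3], [1,4], [1,5], [1,6], [1,7], [1,8], [2,6], [2,8], [2,9], [3,4], [3,5], [3,9], [4,6], [4,9], [5,6], [6,9], [7,9]
  2-simplices (9): [1,2,6], [1,2,8], [1,3,4], [1,3,5], [1,4,6], [1,5,6], [2,6,9], [3,4,9], [4,6,9]

giving chain groups C_0 ≅ Z^9, C_1 ≅ Z^18, C_2 ≅ Z^9.

Boundary ∂_1: C_1 → C_0 is given by ∂[p,q] = [q] − [p].
As a 9×18 matrix over Z this has rank 8, with invariant factors (1,1,1,1,1,1,1,1).

Boundary ∂_2: C_2 → C_1 acts by ∂[p,q,r] = [q,r] − [p,r] + [p,q]. For instance
  ∂[1,3,5] = [3,5] − [1,5] + [1,3],
  ∂[1,2,8] = [2,8] − [1,8] + [1,2].
The 18×9 boundary matrix has rank 9 and Smith normal form diag(1,1,1,1,1,1,1,1,1).

Reading off H_k = ker ∂_k / im ∂_{k+1}:

  H_0: rank C_0 − rank ∂_1 = 9 − 8 = 1, and the invariant factors of ∂_1 are all 1, so H_0 ≅ Z.
  H_1: rank ker ∂_1 − rank ∂_2 = (18 − 8) − 9 = 1, and the invariant factors of ∂_2 are all 1, so H_1 ≅ Z.
  H_2: rank ker ∂_2 − rank ∂_3 = (9 − 9) − 0 = 0, and there is no ∂_3, so H_2 ≅ 0.

As a check, the Euler characteristic is 9 − 18 + 9 = 0, which agrees with 1 − 1 + 0 = 0.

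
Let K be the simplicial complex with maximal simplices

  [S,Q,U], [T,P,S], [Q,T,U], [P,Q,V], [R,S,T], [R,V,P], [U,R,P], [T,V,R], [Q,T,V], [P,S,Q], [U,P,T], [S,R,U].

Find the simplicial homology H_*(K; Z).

Fix the vertex order P < Q < R < S < T < U < V and write every simplex with vertices in increasing order. Then dim K = 2 and the simplices of K are:

  0-simplices (7): P, Q, R, S, T, U, V
  1-simplices (18): PQ, PR, PS, PT, PU, PV, QS, QT, QU, QV, RS, RT, RU, RV, ST, SU, TU, TV
  2-simplices (12): PQS, PQV, PRU, PRV, PST, PTU, QSU, QTU, QTV, RST, RSU, RTV

giving chain groups C_0 ≅ Z^7, C_1 ≅ Z^18, C_2 ≅ Z^12.

The boundary map ∂_1: C_1 → C_0 sends each edge [p,q] (with p < q) to q − p. For instance
  ∂QT = T − Q.
The resulting 7×18 matrix has rank 6, and its Smith normal form has invariant factors (1,1,1,1,1,1).

The boundary map ∂_2: C_2 → C_1 sends each 2-simplex [p,q,r] to [q,r] − [p,r] + [p,q]. For instance
  ∂PTU = TU − PU + PT,
  ∂QTU = TU − QU + QT.
The 18×12 boundary matrix has rank 12 and Smith normal form diag(1,1,1,1,1,1,1,1,1,1,1,2).

Computing H_k = (kernel of ∂_k) / (image of ∂_{k+1}):

  H_0: rank C_0 − rank ∂_1 = 7 − 6 = 1, and the invariant factors of ∂_1 are all 1, so H_0 ≅ Z.
  H_1: rank ker ∂_1 − rank ∂_2 = (18 − 6) − 12 = 0, and ∂_2 has invariant factor 2 > 1, so H_1 ≅ Z/2Z.
  H_2: rank ker ∂_2 − rank ∂_3 = (12 − 12) − 0 = 0, and there is no ∂_3, so H_2 ≅ 0.

H_0 ≅ Z,  H_1 ≅ Z/2Z,  H_2 = 0.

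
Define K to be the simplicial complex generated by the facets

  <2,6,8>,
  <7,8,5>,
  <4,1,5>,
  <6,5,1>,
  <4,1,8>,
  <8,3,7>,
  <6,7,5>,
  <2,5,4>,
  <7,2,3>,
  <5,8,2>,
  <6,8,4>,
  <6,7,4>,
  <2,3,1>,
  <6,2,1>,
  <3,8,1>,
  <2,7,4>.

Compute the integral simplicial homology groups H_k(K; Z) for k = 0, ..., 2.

H_0 ≅ Z,  H_1 ≅ Z^2,  H_2 ≅ Z.

K has 8 vertices, 24 edges, 16 triangles.
rank ∂_0 = 0, rank ∂_1 = 7 ⇒ b_0 = 8 − 0 − 7 = 1; all invariant factors of ∂_1 are 1 so no torsion. So H_0 = Z.
rank ∂_1 = 7, rank ∂_2 = 15 ⇒ b_1 = 24 − 7 − 15 = 2; all invariant factors of ∂_2 are 1 so no torsion. So H_1 = Z^2.
rank ∂_2 = 15, rank ∂_3 = 0 ⇒ b_2 = 16 − 15 − 0 = 1. So H_2 = Z.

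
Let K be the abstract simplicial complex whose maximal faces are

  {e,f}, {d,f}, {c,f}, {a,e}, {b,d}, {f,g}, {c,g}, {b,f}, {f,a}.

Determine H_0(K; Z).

H_0 = Z.

Take the total order a < b < c < d < e < f < g on the vertex set. Then K (dimension 1) consists of the simplices:

  0-simplices (7): a, b, c, d, e, f, g
  1-simplices (9): ae, af, bd, bf, cf, cg, df, ef, fg

so the chain groups are C_0 ≅ Z^7, C_1 ≅ Z^9.

Boundary ∂_1: C_1 → C_0 is given by ∂[p,q] = [q] − [p].
The 7×9 boundary matrix has rank 6 and Smith normal form diag(1,1,1,1,1,1).

Reading off H_k = ker ∂_k / im ∂_{k+1}:

  H_0: rank C_0 − rank ∂_1 = 7 − 6 = 1, and the invariant factors of ∂_1 are all 1, so H_0 = Z.

(K is a triangulation of a wedge of 3 circles.)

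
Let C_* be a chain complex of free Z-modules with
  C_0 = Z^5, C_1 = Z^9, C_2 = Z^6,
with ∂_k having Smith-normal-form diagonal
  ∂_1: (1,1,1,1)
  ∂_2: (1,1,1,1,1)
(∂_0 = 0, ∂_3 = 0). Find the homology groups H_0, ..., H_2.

H_0: b_0 = 5 − 0 − 4 = 1; torsion from ∂_1 factors > 1: none. So H_0 = Z.
H_1: b_1 = 9 − 4 − 5 = 0; torsion from ∂_2 factors > 1: none. So H_1 = 0.
H_2: b_2 = 6 − 5 − 0 = 1; torsion from ∂_3 factors > 1: none. So H_2 = Z.

H_0 = Z,  H_1 = 0,  H_2 = Z.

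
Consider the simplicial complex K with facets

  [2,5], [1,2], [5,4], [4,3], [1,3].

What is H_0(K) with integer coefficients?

H_0 ≅ Z.

Order the vertices as 1 < 2 < 3 < 4 < 5. Listing each simplex with vertices in this order, K has dimension 1 with simplices:

  0-simplices (5): [1], [2], [3], [4], [5]
  1-simplices (5): [1,2], [1,3], [2,5], [3,4], [4,5]

Hence C_0 ≅ Z^5, C_1 ≅ Z^5.

The boundary map ∂_1: C_1 → C_0 is given by ∂[p,q] = [q] − [p].
The resulting 5×5 matrix has rank 4, and its Smith normal form has invariant factors (1,1,1,1).

Computing H_k = (kernel of ∂_k) / (image of ∂_{k+1}):

  H_0: rank C_0 − rank ∂_1 = 5 − 4 = 1, and the invariant factors of ∂_1 are all 1, so H_0 = Z.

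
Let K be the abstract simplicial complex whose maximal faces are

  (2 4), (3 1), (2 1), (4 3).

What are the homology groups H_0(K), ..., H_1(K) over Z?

Order the vertices as 1 < 2 < 3 < 4. Listing each simplex with vertices in this order, K has dimension 1 with simplices:

  0-simplices (4): [1], [2], [3], [4]
  1-simplices (4): [1,2], [1,3], [2,4], [3,4]

Hence C_0 ≅ Z^4, C_1 ≅ Z^4.

Boundary ∂_1: C_1 → C_0 maps an edge to its endpoints' difference, ∂[p,q] = q − p. For instance
  ∂[3,4] = [4] − [3].
This gives a 4×4 integer matrix of rank 3; reducing to Smith normal form yields diagonal entries (1,1,1).

Reading off H_k = ker ∂_k / im ∂_{k+1}:

  H_0: rank C_0 − rank ∂_1 = 4 − 3 = 1, and the invariant factors of ∂_1 are all 1, so H_0 = Z.
  H_1: rank ker ∂_1 − rank ∂_2 = (4 − 3) − 0 = 1, and there is no ∂_2, so H_1 = Z.

H_0 ≅ Z,  H_1 ≅ Z.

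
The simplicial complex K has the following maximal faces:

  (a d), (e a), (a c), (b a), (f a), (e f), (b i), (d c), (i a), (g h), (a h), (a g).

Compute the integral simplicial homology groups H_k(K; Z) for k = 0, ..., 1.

H_0 = Z,  H_1 = Z^4.

Fix the vertex order a < b < c < d < e < f < g < h < i and write every simplex with vertices in increasing order. Then dim K = 1 and the simplices of K are:

  0-simplices (9): a, b, c, d, e, f, g, h, i
  1-simplices (12): ab, ac, ad, ae, af, ag, ah, ai, bi, cd, ef, gh

Hence C_0 ≅ Z^9, C_1 ≅ Z^12.

∂_1: C_1 → C_0 is given by ∂[p,q] = [q] − [p]. For instance
  ∂ag = g − a.
The 9×12 boundary matrix has rank 8 and Smith normal form diag(1,1,1,1,1,1,1,1).

Computing H_k = (kernel of ∂_k) / (image of ∂_{k+1}):

  H_0: rank C_0 − rank ∂_1 = 9 − 8 = 1, and the invariant factors of ∂_1 are all 1, so H_0 ≅ Z.
  H_1: rank ker ∂_1 − rank ∂_2 = (12 − 8) − 0 = 4, and there is no ∂_2, so H_1 ≅ Z^4.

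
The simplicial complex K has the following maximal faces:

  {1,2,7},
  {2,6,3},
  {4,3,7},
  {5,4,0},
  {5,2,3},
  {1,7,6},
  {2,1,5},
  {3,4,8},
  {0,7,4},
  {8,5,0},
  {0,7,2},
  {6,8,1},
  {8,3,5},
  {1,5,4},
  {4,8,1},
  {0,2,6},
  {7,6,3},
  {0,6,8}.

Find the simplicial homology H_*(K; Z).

Order the vertices as 0 < 1 < 2 < 3 < 4 < 5 < 6 < 7 < 8. Listing each simplex with vertices in this order, K has dimension 2 with simplices:

  0-simplices (9): [0], [1], [2], [3], [4], [5], [6], [7], [8]
  1-simplices (27): (27 of them)
  2-simplices (18): [0,2,6], [0,2,7], [0,4,5], [0,4,7], [0,5,8], [0,6,8], [1,2,5], [1,2,7], [1,4,5], [1,4,8], [1,6,7], [1,6,8], [2,3,5], [2,3,6], [3,4,7], [3,4,8], [3,5,8], [3,6,7]

Hence C_0 ≅ Z^9, C_1 ≅ Z^27, C_2 ≅ Z^18.

Boundary ∂_1: C_1 → C_0 maps an edge to its endpoints' difference, ∂[p,q] = q − p. For instance
  ∂[3,7] = [7] − [3].
This gives a 9×27 integer matrix of rank 8; reducing to Smith normal form yields diagonal entries (1,1,1,1,1,1,1,1).

Boundary ∂_2: C_2 → C_1 acts by ∂[p,q,r] = [q,r] − [p,r] + [p,q]. For instance
  ∂[0,4,5] = [4,5] − [0,5] + [0,4],
  ∂[2,3,6] = [3,6] − [2,6] + [2,3].
The 27×18 boundary matrix has rank 18 and Smith normal form diag(1,1,1,1,1,1,1,1,1,1,1,1,1,1,1,1,1,2).

Now H_k = ker ∂_k / im ∂_{k+1}, so:

  H_0: rank C_0 − rank ∂_1 = 9 − 8 = 1, and the invariant factors of ∂_1 are all 1, so H_0 ≅ Z.
  H_1: rank ker ∂_1 − rank ∂_2 = (27 − 8) − 18 = 1, and ∂_2 has invariant factor 2 > 1, so H_1 ≅ Z ⊕ Z/2Z.
  H_2: rank ker ∂_2 − rank ∂_3 = (18 − 18) − 0 = 0, and there is no ∂_3, so H_2 ≅ 0.

(K is a triangulation of the Klein bottle.)

H_0 ≅ Z,  H_1 ≅ Z ⊕ Z/2Z,  H_2 = 0.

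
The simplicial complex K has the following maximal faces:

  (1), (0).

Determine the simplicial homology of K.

K has 2 vertices.
rank ∂_0 = 0, rank ∂_1 = 0 ⇒ b_0 = 2 − 0 − 0 = 2. So H_0 ≅ Z^2.

H_0 ≅ Z^2.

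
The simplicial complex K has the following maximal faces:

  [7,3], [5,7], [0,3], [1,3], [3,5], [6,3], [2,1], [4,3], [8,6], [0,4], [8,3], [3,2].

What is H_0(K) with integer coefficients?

H_0 = Z.

K has 9 vertices, 12 edges.
rank ∂_0 = 0, rank ∂_1 = 8 ⇒ b_0 = 9 − 0 − 8 = 1; all invariant factors of ∂_1 are 1 so no torsion. So H_0 ≅ Z.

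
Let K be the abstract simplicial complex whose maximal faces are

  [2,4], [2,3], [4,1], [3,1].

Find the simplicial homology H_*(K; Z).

H_0 ≅ Z,  H_1 ≅ Z.

Take the total order 1 < 2 < 3 < 4 on the vertex set. Then K (dimension 1) consists of the simplices:

  0-simplices (4): [1], [2], [3], [4]
  1-simplices (4): [1,3], [1,4], [2,3], [2,4]

Hence C_0 ≅ Z^4, C_1 ≅ Z^4.

∂_1: C_1 → C_0 sends each edge [p,q] (with p < q) to q − p.
As a 4×4 matrix over Z this has rank 3, with invariant factors (1,1,1).

From H_k ≅ ker(∂_k) / im(∂_{k+1}) we obtain:

  H_0: rank C_0 − rank ∂_1 = 4 − 3 = 1, and the invariant factors of ∂_1 are all 1, so H_0 = Z.
  H_1: rank ker ∂_1 − rank ∂_2 = (4 − 3) − 0 = 1, and there is no ∂_2, so H_1 = Z.

As a check, the Euler characteristic is 4 − 4 = 0, which agrees with 1 − 1 = 0.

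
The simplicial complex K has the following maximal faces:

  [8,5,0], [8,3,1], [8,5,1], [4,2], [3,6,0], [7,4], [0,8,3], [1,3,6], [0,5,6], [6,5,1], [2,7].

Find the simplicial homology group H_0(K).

We work with the vertex ordering 0 < 1 < 2 < 3 < 4 < 5 < 6 < 7 < 8. The simplices of K, each written with vertices in increasing order, are:

  0-simplices (9): [0], [1], [2], [3], [4], [5], [6], [7], [8]
  1-simplices (15): [0,3], [0,5], [0,6], [0,8], [1,3], [1,5], [1,6], [1,8], [2,4], [2,7], [3,6], [3,8], [4,7], [5,6], [5,8]
  2-simplices (8): [0,3,6], [0,3,8], [0,5,6], [0,5,8], [1,3,6], [1,3,8], [1,5,6], [1,5,8]

Hence C_0 ≅ Z^9, C_1 ≅ Z^15, C_2 ≅ Z^8.

Boundary ∂_1: C_1 → C_0 sends each edge [p,q] (with p < q) to q − p.
This gives a 9×15 integer matrix of rank 7; reducing to Smith normal form yields diagonal entries (1,1,1,1,1,1,1).

∂_2: C_2 → C_1 maps a triangle to the signed sum of its edges. For instance
  ∂[1,5,8] = [5,8] − [1,8] + [1,5],
  ∂[1,3,6] = [3,6] − [1,6] + [1,3].
This gives a 15×8 integer matrix of rank 7; reducing to Smith normal form yields diagonal entries (1,1,1,1,1,1,1).

Now H_k = ker ∂_k / im ∂_{k+1}, so:

  H_0: rank C_0 − rank ∂_1 = 9 − 7 = 2, and the invariant factors of ∂_1 are all 1, so H_0 = Z^2.

H_0 = Z^2.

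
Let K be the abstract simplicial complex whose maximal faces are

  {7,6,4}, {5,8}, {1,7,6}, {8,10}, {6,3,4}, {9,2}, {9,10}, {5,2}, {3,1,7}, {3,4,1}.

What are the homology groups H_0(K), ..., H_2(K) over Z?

We work with the vertex ordering 1 < 2 < 3 < 4 < 5 < 6 < 7 < 8 < 9 < 10. The simplices of K, each written with vertices in increasing order, are:

  0-simplices (10): [1], [2], [3], [4], [5], [6], [7], [8], [9], [10]
  1-simplices (15): [1,3], [1,4], [1,6], [1,7], [2,5], [2,9], [3,4], [3,6], [3,7], [4,6], [4,7], [5,8], [6,7], [8,10], [9,10]
  2-simplices (5): [1,3,4], [1,3,7], [1,6,7], [3,4,6], [4,6,7]

so the chain groups are C_0 ≅ Z^10, C_1 ≅ Z^15, C_2 ≅ Z^5.

Boundary ∂_1: C_1 → C_0 maps an edge to its endpoints' difference, ∂[p,q] = q − p. For instance
  ∂[4,7] = [7] − [4].
As a 10×15 matrix over Z this has rank 8, with invariant factors (1,1,1,1,1,1,1,1).

∂_2: C_2 → C_1 sends each 2-simplex [p,q,r] to [q,r] − [p,r] + [p,q]. For instance
  ∂[3,4,6] = [4,6] − [3,6] + [3,4],
  ∂[1,6,7] = [6,7] − [1,7] + [1,6].
As a 15×5 matrix over Z this has rank 5, with invariant factors (1,1,1,1,1).

Computing H_k = (kernel of ∂_k) / (image of ∂_{k+1}):

  H_0: rank C_0 − rank ∂_1 = 10 − 8 = 2, and the invariant factors of ∂_1 are all 1, so H_0 ≅ Z^2.
  H_1: rank ker ∂_1 − rank ∂_2 = (15 − 8) − 5 = 2, and the invariant factors of ∂_2 are all 1, so H_1 ≅ Z^2.
  H_2: rank ker ∂_2 − rank ∂_3 = (5 − 5) − 0 = 0, and there is no ∂_3, so H_2 ≅ 0.

As a check, the Euler characteristic is 10 − 15 + 5 = 0, which agrees with 2 − 2 + 0 = 0.
(K is a triangulation of the disjoint union of the Möbius band and the circle S^1.)

H_0 = Z^2,  H_1 = Z^2,  H_2 = 0.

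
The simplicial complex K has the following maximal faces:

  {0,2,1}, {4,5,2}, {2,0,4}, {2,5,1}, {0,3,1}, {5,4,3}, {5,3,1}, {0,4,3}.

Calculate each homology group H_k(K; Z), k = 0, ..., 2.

Fix the vertex order 0 < 1 < 2 < 3 < 4 < 5 and write every simplex with vertices in increasing order. Then dim K = 2 and the simplices of K are:

  0-simplices (6): [0], [1], [2], [3], [4], [5]
  1-simplices (12): [0,1], [0,2], [0,3], [0,4], [1,2], [1,3], [1,5], [2,4], [2,5], [3,4], [3,5], [4,5]
  2-simplices (8): [0,1,2], [0,1,3], [0,2,4], [0,3,4], [1,2,5], [1,3,5], [2,4,5], [3,4,5]

Hence C_0 ≅ Z^6, C_1 ≅ Z^12, C_2 ≅ Z^8.

The boundary map ∂_1: C_1 → C_0 maps an edge to its endpoints' difference, ∂[p,q] = q − p. For instance
  ∂[0,1] = [1] − [0].
This gives a 6×12 integer matrix of rank 5; reducing to Smith normal form yields diagonal entries (1,1,1,1,1).

The boundary map ∂_2: C_2 → C_1 acts by ∂[p,q,r] = [q,r] − [p,r] + [p,q]. For instance
  ∂[0,2,4] = [2,4] − [0,4] + [0,2],
  ∂[2,4,5] = [4,5] − [2,5] + [2,4].
The 12×8 boundary matrix has rank 7 and Smith normal form diag(1,1,1,1,1,1,1).

From H_k ≅ ker(∂_k) / im(∂_{k+1}) we obtain:

  H_0: rank C_0 − rank ∂_1 = 6 − 5 = 1, and the invariant factors of ∂_1 are all 1, so H_0 ≅ Z.
  H_1: rank ker ∂_1 − rank ∂_2 = (12 − 5) − 7 = 0, and the invariant factors of ∂_2 are all 1, so H_1 ≅ 0.
  H_2: rank ker ∂_2 − rank ∂_3 = (8 − 7) − 0 = 1, and there is no ∂_3, so H_2 ≅ Z.

H_0 ≅ Z,  H_1 = 0,  H_2 ≅ Z.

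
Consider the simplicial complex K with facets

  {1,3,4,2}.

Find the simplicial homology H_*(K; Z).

H_0 ≅ Z,  H_1 = 0,  H_2 = 0,  H_3 = 0.

We work with the vertex ordering 1 < 2 < 3 < 4. The simplices of K, each written with vertices in increasing order, are:

  0-simplices (4): [1], [2], [3], [4]
  1-simplices (6): [1,2], [1,3], [1,4], [2,3], [2,4], [3,4]
  2-simplices (4): [1,2,3], [1,2,4], [1,3,4], [2,3,4]
  3-simplices (1): [1,2,3,4]

Hence C_0 ≅ Z^4, C_1 ≅ Z^6, C_2 ≅ Z^4, C_3 ≅ Z^1.

Boundary ∂_1: C_1 → C_0 is given by ∂[p,q] = [q] − [p].
The resulting 4×6 matrix has rank 3, and its Smith normal form has invariant factors (1,1,1).

Boundary ∂_2: C_2 → C_1 sends each 2-simplex [p,q,r] to [q,r] − [p,r] + [p,q]. For instance
  ∂[1,3,4] = [3,4] − [1,4] + [1,3],
  ∂[1,2,3] = [2,3] − [1,3] + [1,2].
The resulting 6×4 matrix has rank 3, and its Smith normal form has invariant factors (1,1,1).

∂_3: C_3 → C_2 sends each 3-simplex σ to the alternating sum Σ_i (−1)^i (σ with its i-th vertex removed). For instance
  ∂[1,2,3,4] = [2,3,4] − [1,3,4] + [1,2,4] − [1,2,3].
The 4×1 boundary matrix has rank 1 and Smith normal form diag(1).

Computing H_k = (kernel of ∂_k) / (image of ∂_{k+1}):

  H_0: rank C_0 − rank ∂_1 = 4 − 3 = 1, and the invariant factors of ∂_1 are all 1, so H_0 ≅ Z.
  H_1: rank ker ∂_1 − rank ∂_2 = (6 − 3) − 3 = 0, and the invariant factors of ∂_2 are all 1, so H_1 ≅ 0.
  H_2: rank ker ∂_2 − rank ∂_3 = (4 − 3) − 1 = 0, and the invariant factors of ∂_3 are all 1, so H_2 ≅ 0.
  H_3: rank ker ∂_3 − rank ∂_4 = (1 − 1) − 0 = 0, and there is no ∂_4, so H_3 ≅ 0.

As a check, the Euler characteristic is 4 − 6 + 4 − 1 = 1, which agrees with 1 − 0 + 0 − 0 = 1.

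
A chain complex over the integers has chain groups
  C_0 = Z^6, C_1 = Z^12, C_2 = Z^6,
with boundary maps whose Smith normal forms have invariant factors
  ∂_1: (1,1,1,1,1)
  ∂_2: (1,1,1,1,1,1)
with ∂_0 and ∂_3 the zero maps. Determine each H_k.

H_0: b_0 = 6 − 0 − 5 = 1; torsion from ∂_1 factors > 1: none. So H_0 = Z.
H_1: b_1 = 12 − 5 − 6 = 1; torsion from ∂_2 factors > 1: none. So H_1 = Z.
H_2: b_2 = 6 − 6 − 0 = 0; torsion from ∂_3 factors > 1: none. So H_2 = 0.

H_0 = Z,  H_1 = Z,  H_2 = 0.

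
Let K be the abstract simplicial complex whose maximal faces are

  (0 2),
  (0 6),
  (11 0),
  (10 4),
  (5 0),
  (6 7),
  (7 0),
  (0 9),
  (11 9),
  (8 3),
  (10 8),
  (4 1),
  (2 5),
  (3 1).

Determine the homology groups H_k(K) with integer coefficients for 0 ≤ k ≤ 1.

H_0 = Z^2,  H_1 = Z^4.

Order the vertices as 0 < 1 < 2 < 3 < 4 < 5 < 6 < 7 < 8 < 9 < 10 < 11. Listing each simplex with vertices in this order, K has dimension 1 with simplices:

  0-simplices (12): [0], [1], [2], [3], [4], [5], [6], [7], [8], [9], [10], [11]
  1-simplices (14): [0,2], [0,5], [0,6], [0,7], [0,9], [0,11], [1,3], [1,4], [2,5], [3,8], [4,10], [6,7], [8,10], [9,11]

Hence C_0 ≅ Z^12, C_1 ≅ Z^14.

The boundary map ∂_1: C_1 → C_0 is given by ∂[p,q] = [q] − [p]. For instance
  ∂[0,5] = [5] − [0].
The resulting 12×14 matrix has rank 10, and its Smith normal form has invariant factors (1,1,1,1,1,1,1,1,1,1).

Reading off H_k = ker ∂_k / im ∂_{k+1}:

  H_0: rank C_0 − rank ∂_1 = 12 − 10 = 2, and the invariant factors of ∂_1 are all 1, so H_0 = Z^2.
  H_1: rank ker ∂_1 − rank ∂_2 = (14 − 10) − 0 = 4, and there is no ∂_2, so H_1 = Z^4.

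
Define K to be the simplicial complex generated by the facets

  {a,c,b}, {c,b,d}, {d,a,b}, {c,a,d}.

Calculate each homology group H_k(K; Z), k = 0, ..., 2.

H_0 ≅ Z,  H_1 = 0,  H_2 ≅ Z.

Take the total order a < b < c < d on the vertex set. Then K (dimension 2) consists of the simplices:

  0-simplices (4): a, b, c, d
  1-simplices (6): ab, ac, ad, bc, bd, cd
  2-simplices (4): abc, abd, acd, bcd

so the chain groups are C_0 ≅ Z^4, C_1 ≅ Z^6, C_2 ≅ Z^4.

Boundary ∂_1: C_1 → C_0 maps an edge to its endpoints' difference, ∂[p,q] = q − p. For instance
  ∂cd = d − c.
This gives a 4×6 integer matrix of rank 3; reducing to Smith normal form yields diagonal entries (1,1,1).

The boundary map ∂_2: C_2 → C_1 acts by ∂[p,q,r] = [q,r] − [p,r] + [p,q]. For instance
  ∂acd = cd − ad + ac,
  ∂abc = bc − ac + ab.
The resulting 6×4 matrix has rank 3, and its Smith normal form has invariant factors (1,1,1).

Reading off H_k = ker ∂_k / im ∂_{k+1}:

  H_0: rank C_0 − rank ∂_1 = 4 − 3 = 1, and the invariant factors of ∂_1 are all 1, so H_0 ≅ Z.
  H_1: rank ker ∂_1 − rank ∂_2 = (6 − 3) − 3 = 0, and the invariant factors of ∂_2 are all 1, so H_1 ≅ 0.
  H_2: rank ker ∂_2 − rank ∂_3 = (4 − 3) − 0 = 1, and there is no ∂_3, so H_2 ≅ Z.

As a check, the Euler characteristic is 4 − 6 + 4 = 2, which agrees with 1 − 0 + 1 = 2.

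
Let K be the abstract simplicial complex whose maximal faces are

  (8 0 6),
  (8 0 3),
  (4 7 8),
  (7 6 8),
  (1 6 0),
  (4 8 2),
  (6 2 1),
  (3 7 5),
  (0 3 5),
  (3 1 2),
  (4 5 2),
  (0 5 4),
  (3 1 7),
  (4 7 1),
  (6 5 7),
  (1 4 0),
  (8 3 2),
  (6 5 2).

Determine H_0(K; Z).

H_0 = Z.

Take the total order 0 < 1 < 2 < 3 < 4 < 5 < 6 < 7 < 8 on the vertex set. Then K (dimension 2) consists of the simplices:

  0-simplices (9): [0], [1], [2], [3], [4], [5], [6], [7], [8]
  1-simplices (27): (27 of them)
  2-simplices (18): [0,1,4], [0,1,6], [0,3,5], [0,3,8], [0,4,5], [0,6,8], [1,2,3], [1,2,6], [1,3,7], [1,4,7], [2,3,8], [2,4,5], [2,4,8], [2,5,6], [3,5,7], [4,7,8], [5,6,7], [6,7,8]

so the chain groups are C_0 ≅ Z^9, C_1 ≅ Z^27, C_2 ≅ Z^18.

Boundary ∂_1: C_1 → C_0 maps an edge to its endpoints' difference, ∂[p,q] = q − p. For instance
  ∂[5,7] = [7] − [5].
The 9×27 boundary matrix has rank 8 and Smith normal form diag(1,1,1,1,1,1,1,1).

∂_2: C_2 → C_1 maps a triangle to the signed sum of its edges. For instance
  ∂[0,3,5] = [3,5] − [0,5] + [0,3],
  ∂[1,2,6] = [2,6] − [1,6] + [1,2].
The 27×18 boundary matrix has rank 17 and Smith normal form diag(1,1,1,1,1,1,1,1,1,1,1,1,1,1,1,1,1).

From H_k ≅ ker(∂_k) / im(∂_{k+1}) we obtain:

  H_0: rank C_0 − rank ∂_1 = 9 − 8 = 1, and the invariant factors of ∂_1 are all 1, so H_0 = Z.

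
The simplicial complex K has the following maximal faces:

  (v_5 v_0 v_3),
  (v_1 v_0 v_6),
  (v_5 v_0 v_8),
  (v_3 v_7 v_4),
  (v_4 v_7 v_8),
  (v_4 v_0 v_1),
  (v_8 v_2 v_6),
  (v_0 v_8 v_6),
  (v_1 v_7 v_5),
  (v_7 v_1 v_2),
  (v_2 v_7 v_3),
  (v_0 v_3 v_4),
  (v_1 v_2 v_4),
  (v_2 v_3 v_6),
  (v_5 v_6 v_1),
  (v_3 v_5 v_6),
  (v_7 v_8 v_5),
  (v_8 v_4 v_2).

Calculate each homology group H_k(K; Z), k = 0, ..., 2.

We work with the vertex ordering v_0 < v_1 < v_2 < v_3 < v_4 < v_5 < v_6 < v_7 < v_8. The simplices of K, each written with vertices in increasing order, are:

  0-simplices (9): [v_0], [v_1], [v_2], [v_3], [v_4], [v_5], [v_6], [v_7], [v_8]
  1-simplices (27): (27 of them)
  2-simplices (18): (18 of them)

Hence C_0 ≅ Z^9, C_1 ≅ Z^27, C_2 ≅ Z^18.

Boundary ∂_1: C_1 → C_0 sends each edge [p,q] (with p < q) to q − p. For instance
  ∂[v_1,v_6] = [v_6] − [v_1].
The 9×27 boundary matrix has rank 8 and Smith normal form diag(1,1,1,1,1,1,1,1).

The boundary map ∂_2: C_2 → C_1 acts by ∂[p,q,r] = [q,r] − [p,r] + [p,q]. For instance
  ∂[v_1,v_5,v_7] = [v_5,v_7] − [v_1,v_7] + [v_1,v_5],
  ∂[v_4,v_7,v_8] = [v_7,v_8] − [v_4,v_8] + [v_4,v_7].
This gives a 27×18 integer matrix of rank 18; reducing to Smith normal form yields diagonal entries (1,1,1,1,1,1,1,1,1,1,1,1,1,1,1,1,1,2).

Computing H_k = (kernel of ∂_k) / (image of ∂_{k+1}):

  H_0: rank C_0 − rank ∂_1 = 9 − 8 = 1, and the invariant factors of ∂_1 are all 1, so H_0 = Z.
  H_1: rank ker ∂_1 − rank ∂_2 = (27 − 8) − 18 = 1, and ∂_2 has invariant factor 2 > 1, so H_1 = Z ⊕ Z/2.
  H_2: rank ker ∂_2 − rank ∂_3 = (18 − 18) − 0 = 0, and there is no ∂_3, so H_2 = 0.

H_0 = Z,  H_1 = Z ⊕ Z/2,  H_2 = 0.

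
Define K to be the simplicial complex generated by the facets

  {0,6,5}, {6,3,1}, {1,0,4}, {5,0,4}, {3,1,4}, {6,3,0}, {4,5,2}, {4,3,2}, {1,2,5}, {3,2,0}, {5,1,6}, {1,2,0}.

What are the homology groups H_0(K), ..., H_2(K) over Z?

H_0 = Z,  H_1 = Z/2Z,  H_2 = 0.

Take the total order 0 < 1 < 2 < 3 < 4 < 5 < 6 on the vertex set. Then K (dimension 2) consists of the simplices:

  0-simplices (7): [0], [1], [2], [3], [4], [5], [6]
  1-simplices (18): [0,1], [0,2], [0,3], [0,4], [0,5], [0,6], [1,2], [1,3], [1,4], [1,5], [1,6], [2,3], [2,4], [2,5], [3,4], [3,6], [4,5], [5,6]
  2-simplices (12): [0,1,2], [0,1,4], [0,2,3], [0,3,6], [0,4,5], [0,5,6], [1,2,5], [1,3,4], [1,3,6], [1,5,6], [2,3,4], [2,4,5]

so the chain groups are C_0 ≅ Z^7, C_1 ≅ Z^18, C_2 ≅ Z^12.

Boundary ∂_1: C_1 → C_0 maps an edge to its endpoints' difference, ∂[p,q] = q − p.
The 7×18 boundary matrix has rank 6 and Smith normal form diag(1,1,1,1,1,1).

The boundary map ∂_2: C_2 → C_1 sends each 2-simplex [p,q,r] to [q,r] − [p,r] + [p,q]. For instance
  ∂[0,2,3] = [2,3] − [0,3] + [0,2],
  ∂[0,5,6] = [5,6] − [0,6] + [0,5].
This gives a 18×12 integer matrix of rank 12; reducing to Smith normal form yields diagonal entries (1,1,1,1,1,1,1,1,1,1,1,2).

Computing H_k = (kernel of ∂_k) / (image of ∂_{k+1}):

  H_0: rank C_0 − rank ∂_1 = 7 − 6 = 1, and the invariant factors of ∂_1 are all 1, so H_0 ≅ Z.
  H_1: rank ker ∂_1 − rank ∂_2 = (18 − 6) − 12 = 0, and ∂_2 has invariant factor 2 > 1, so H_1 ≅ Z/2Z.
  H_2: rank ker ∂_2 − rank ∂_3 = (12 − 12) − 0 = 0, and there is no ∂_3, so H_2 ≅ 0.

(K is a triangulation of the real projective plane RP^2.)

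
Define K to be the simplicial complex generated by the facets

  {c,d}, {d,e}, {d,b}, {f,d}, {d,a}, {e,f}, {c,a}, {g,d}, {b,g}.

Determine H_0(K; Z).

H_0 ≅ Z.

Take the total order a < b < c < d < e < f < g on the vertex set. Then K (dimension 1) consists of the simplices:

  0-simplices (7): a, b, c, d, e, f, g
  1-simplices (9): ac, ad, bd, bg, cd, de, df, dg, ef

giving chain groups C_0 ≅ Z^7, C_1 ≅ Z^9.

Boundary ∂_1: C_1 → C_0 is given by ∂[p,q] = [q] − [p]. For instance
  ∂bd = d − b.
The resulting 7×9 matrix has rank 6, and its Smith normal form has invariant factors (1,1,1,1,1,1).

Computing H_k = (kernel of ∂_k) / (image of ∂_{k+1}):

  H_0: rank C_0 − rank ∂_1 = 7 − 6 = 1, and the invariant factors of ∂_1 are all 1, so H_0 ≅ Z.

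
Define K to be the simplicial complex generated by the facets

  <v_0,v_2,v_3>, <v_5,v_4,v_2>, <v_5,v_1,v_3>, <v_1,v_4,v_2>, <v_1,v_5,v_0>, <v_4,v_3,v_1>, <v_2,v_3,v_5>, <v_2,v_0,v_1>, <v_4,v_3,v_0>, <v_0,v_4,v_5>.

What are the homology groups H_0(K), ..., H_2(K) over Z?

H_0 ≅ Z,  H_1 ≅ Z/2Z,  H_2 = 0.

Fix the vertex order v_0 < v_1 < v_2 < v_3 < v_4 < v_5 and write every simplex with vertices in increasing order. Then dim K = 2 and the simplices of K are:

  0-simplices (6): [v_0], [v_1], [v_2], [v_3], [v_4], [v_5]
  1-simplices (15): (15 of them)
  2-simplices (10): [v_0,v_1,v_2], [v_0,v_1,v_5], [v_0,v_2,v_3], [v_0,v_3,v_4], [v_0,v_4,v_5], [v_1,v_2,v_4], [v_1,v_3,v_4], [v_1,v_3,v_5], [v_2,v_3,v_5], [v_2,v_4,v_5]

so the chain groups are C_0 ≅ Z^6, C_1 ≅ Z^15, C_2 ≅ Z^10.

The boundary map ∂_1: C_1 → C_0 sends each edge [p,q] (with p < q) to q − p. For instance
  ∂[v_2,v_4] = [v_4] − [v_2].
As a 6×15 matrix over Z this has rank 5, with invariant factors (1,1,1,1,1).

Boundary ∂_2: C_2 → C_1 acts by ∂[p,q,r] = [q,r] − [p,r] + [p,q]. For instance
  ∂[v_2,v_3,v_5] = [v_3,v_5] − [v_2,v_5] + [v_2,v_3],
  ∂[v_0,v_1,v_5] = [v_1,v_5] − [v_0,v_5] + [v_0,v_1].
The resulting 15×10 matrix has rank 10, and its Smith normal form has invariant factors (1,1,1,1,1,1,1,1,1,2).

Computing H_k = (kernel of ∂_k) / (image of ∂_{k+1}):

  H_0: rank C_0 − rank ∂_1 = 6 − 5 = 1, and the invariant factors of ∂_1 are all 1, so H_0 = Z.
  H_1: rank ker ∂_1 − rank ∂_2 = (15 − 5) − 10 = 0, and ∂_2 has invariant factor 2 > 1, so H_1 = Z/2Z.
  H_2: rank ker ∂_2 − rank ∂_3 = (10 − 10) − 0 = 0, and there is no ∂_3, so H_2 = 0.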